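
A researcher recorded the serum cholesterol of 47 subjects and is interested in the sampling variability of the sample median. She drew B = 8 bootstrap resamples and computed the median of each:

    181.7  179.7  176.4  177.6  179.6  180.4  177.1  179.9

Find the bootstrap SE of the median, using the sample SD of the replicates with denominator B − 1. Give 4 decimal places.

SE* = 1.8213

Bootstrap SE is the standard deviation of the 8 replicate medians.
Mean of replicates: (181.7 + 179.7 + 176.4 + 177.6 + 179.6 + 180.4 + 177.1 + 179.9) / 8 = 1432.40000 / 8 = 179.05000
Sum of squared deviations: (+2.65000)² + (+0.65000)² + (−2.65000)² + (−1.45000)² + (+0.55000)² + (+1.35000)² + (−1.95000)² + (+0.85000)² = 23.22000
Variance = 23.22000 / 7 = 3.31714
SE* = √3.31714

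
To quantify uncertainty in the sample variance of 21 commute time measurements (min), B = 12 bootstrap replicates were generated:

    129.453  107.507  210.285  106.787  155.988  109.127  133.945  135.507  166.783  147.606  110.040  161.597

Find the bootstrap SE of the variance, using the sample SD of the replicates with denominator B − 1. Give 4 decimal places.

SE* = 31.0608

Bootstrap SE is the standard deviation of the 12 replicate variances.
Mean of replicates: (129.453 + 107.507 + 210.285 + 106.787 + 155.988 + 109.127 + 133.945 + 135.507 + 166.783 + 147.606 + 110.040 + 161.597) / 12 = 1674.62500 / 12 = 139.55208
Sum of squared deviations: (−10.09908)² + (−32.04508)² + (+70.73292)² + (−32.76508)² + (+16.43592)² + (−30.42508)² + (−5.60708)² + (−4.04508)² + (+27.23092)² + (+8.05392)² + (−29.51208)² + (+22.04492)² = 10612.53198
Variance = 10612.53198 / 11 = 964.77563
SE* = √964.77563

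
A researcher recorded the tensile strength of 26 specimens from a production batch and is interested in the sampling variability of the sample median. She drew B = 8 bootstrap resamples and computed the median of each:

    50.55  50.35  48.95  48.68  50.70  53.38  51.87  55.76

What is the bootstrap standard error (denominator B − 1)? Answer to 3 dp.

Bootstrap SE is the standard deviation of the 8 replicate medians.
Mean of replicates: (50.55 + 50.35 + 48.95 + 48.68 + 50.70 + 53.38 + 51.87 + 55.76) / 8 = 410.2400 / 8 = 51.2800
Sum of squared deviations: (−0.7300)² + (−0.9300)² + (−2.3300)² + (−2.6000)² + (−0.5800)² + (+2.1000)² + (+0.5900)² + (+4.4800)² = 38.7516
Variance = 38.7516 / 7 = 5.5359
SE* = √5.5359

SE* = 2.353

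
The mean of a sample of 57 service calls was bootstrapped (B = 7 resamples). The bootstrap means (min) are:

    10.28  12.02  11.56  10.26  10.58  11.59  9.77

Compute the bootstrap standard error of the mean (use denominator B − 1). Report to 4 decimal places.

Bootstrap SE is the standard deviation of the 7 replicate means.
Mean of replicates: (10.28 + 12.02 + 11.56 + 10.26 + 10.58 + 11.59 + 9.77) / 7 = 76.06000 / 7 = 10.86571
Sum of squared deviations: (−0.58571)² + (+1.15429)² + (+0.69429)² + (−0.60571)² + (−0.28571)² + (+0.72429)² + (−1.09571)² = 4.33117
Variance = 4.33117 / 6 = 0.72186
SE* = √0.72186

SE* = 0.8496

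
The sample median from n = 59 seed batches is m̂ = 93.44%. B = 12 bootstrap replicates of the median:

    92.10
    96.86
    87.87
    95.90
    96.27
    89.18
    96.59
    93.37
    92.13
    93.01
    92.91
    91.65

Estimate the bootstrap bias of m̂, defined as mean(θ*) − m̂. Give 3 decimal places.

mean(θ*) = (92.10 + 96.86 + 87.87 + 95.90 + 96.27 + 89.18 + 96.59 + 93.37 + 92.13 + 93.01 + 92.91 + 91.65) / 12 = 93.1533
bias = 93.1533 − 93.44

bias = −0.287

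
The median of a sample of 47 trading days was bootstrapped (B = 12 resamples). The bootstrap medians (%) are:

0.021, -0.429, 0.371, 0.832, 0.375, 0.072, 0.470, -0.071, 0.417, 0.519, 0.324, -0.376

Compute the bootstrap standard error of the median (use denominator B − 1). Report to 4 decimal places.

SE* = 0.3747

Bootstrap SE is the standard deviation of the 12 replicate medians.
Mean of replicates: (0.021 + (-0.429) + 0.371 + 0.832 + 0.375 + 0.072 + 0.470 + (-0.071) + 0.417 + 0.519 + 0.324 + (-0.376)) / 12 = 2.52500 / 12 = 0.21042
Sum of squared deviations: (−0.18942)² + (−0.63942)² + (+0.16058)² + (+0.62158)² + (+0.16458)² + (−0.13842)² + (+0.25958)² + (−0.28142)² + (+0.20658)² + (+0.30858)² + (+0.11358)² + (−0.58642)² = 1.54440
Variance = 1.54440 / 11 = 0.14040
SE* = √0.14040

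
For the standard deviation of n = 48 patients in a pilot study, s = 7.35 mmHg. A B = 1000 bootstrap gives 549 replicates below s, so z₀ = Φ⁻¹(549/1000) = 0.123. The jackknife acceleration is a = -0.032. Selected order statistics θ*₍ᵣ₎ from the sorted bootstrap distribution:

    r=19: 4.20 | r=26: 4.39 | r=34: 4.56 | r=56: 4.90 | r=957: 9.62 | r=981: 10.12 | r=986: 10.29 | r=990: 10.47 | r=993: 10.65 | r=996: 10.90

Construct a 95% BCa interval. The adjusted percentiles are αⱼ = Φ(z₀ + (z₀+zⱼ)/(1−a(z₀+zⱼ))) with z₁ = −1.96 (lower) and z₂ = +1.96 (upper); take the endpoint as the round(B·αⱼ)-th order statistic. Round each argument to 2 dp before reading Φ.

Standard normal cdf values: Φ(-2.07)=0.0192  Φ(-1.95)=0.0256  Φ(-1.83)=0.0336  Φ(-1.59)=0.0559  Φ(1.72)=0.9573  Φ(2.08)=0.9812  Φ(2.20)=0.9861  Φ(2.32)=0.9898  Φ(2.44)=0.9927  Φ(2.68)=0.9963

(4.56, 10.12)

Lower: z₀ + z₁ = 0.123 + (-1.960) = -1.837; 1 − a(z₀+z₁) = 1 − (-0.032)(-1.837) = 0.9412; argument = 0.123 + (-1.837)/0.9412 = -1.8287 → -1.83.
α₁ = Φ(-1.83) = 0.0336; rank = round(1000 × 0.0336) = 34; θ*₍34₎ = 4.56.
Upper: z₀ + z₂ = 2.083; 1 − a(z₀+z₂) = 1.0667; argument = 2.0758 → 2.08; α₂ = 0.9812; rank = 981; θ*₍981₎ = 10.12.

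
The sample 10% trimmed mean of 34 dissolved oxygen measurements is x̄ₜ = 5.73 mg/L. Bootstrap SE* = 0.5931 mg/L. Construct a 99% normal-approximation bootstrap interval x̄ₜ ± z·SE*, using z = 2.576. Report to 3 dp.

(4.202, 7.258)

Margin = 2.576 × 0.5931 = 1.5278
Interval: 5.73 ± 1.5278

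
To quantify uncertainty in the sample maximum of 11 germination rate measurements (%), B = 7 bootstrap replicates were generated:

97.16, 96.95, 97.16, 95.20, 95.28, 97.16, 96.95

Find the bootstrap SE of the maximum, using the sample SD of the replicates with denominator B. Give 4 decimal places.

Bootstrap SE is the standard deviation of the 7 replicate maximums.
Mean of replicates: (97.16 + 96.95 + 97.16 + 95.20 + 95.28 + 97.16 + 96.95) / 7 = 675.86000 / 7 = 96.55143
Sum of squared deviations: (+0.60857)² + (+0.39857)² + (+0.60857)² + (−1.35143)² + (−1.27143)² + (+0.60857)² + (+0.39857)² = 4.87169
Variance = 4.87169 / 7 = 0.69596
SE* = √0.69596

SE* = 0.8342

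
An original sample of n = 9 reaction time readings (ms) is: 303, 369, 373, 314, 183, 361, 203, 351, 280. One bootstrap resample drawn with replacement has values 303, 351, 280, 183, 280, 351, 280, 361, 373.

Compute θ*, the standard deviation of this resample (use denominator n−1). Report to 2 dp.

θ* = 59.92

Mean = 306.8889; sum of squared deviations = 28722.8889
s² = 28722.8889 / 8 = 3590.3611
s = √3590.3611 = 59.92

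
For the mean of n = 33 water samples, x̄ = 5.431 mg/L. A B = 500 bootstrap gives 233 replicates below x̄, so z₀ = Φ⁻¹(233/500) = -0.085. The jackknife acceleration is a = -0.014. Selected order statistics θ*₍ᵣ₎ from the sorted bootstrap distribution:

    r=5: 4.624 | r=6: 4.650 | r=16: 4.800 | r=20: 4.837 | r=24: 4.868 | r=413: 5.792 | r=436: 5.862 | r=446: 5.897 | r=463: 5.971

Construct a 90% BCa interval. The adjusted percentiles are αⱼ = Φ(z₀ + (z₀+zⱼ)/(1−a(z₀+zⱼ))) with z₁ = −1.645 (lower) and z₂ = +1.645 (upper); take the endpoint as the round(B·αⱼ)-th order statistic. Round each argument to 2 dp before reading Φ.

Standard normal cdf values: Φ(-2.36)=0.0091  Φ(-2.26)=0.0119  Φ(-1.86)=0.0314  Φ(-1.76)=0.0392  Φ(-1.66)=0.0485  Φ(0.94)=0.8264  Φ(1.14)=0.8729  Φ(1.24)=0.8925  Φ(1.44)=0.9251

Lower: z₀ + z₁ = -0.085 + (-1.645) = -1.730; 1 − a(z₀+z₁) = 1 − (-0.014)(-1.730) = 0.9758; argument = -0.085 + (-1.730)/0.9758 = -1.8579 → -1.86.
α₁ = Φ(-1.86) = 0.0314; rank = round(500 × 0.0314) = 16; θ*₍16₎ = 4.800.
Upper: z₀ + z₂ = 1.560; 1 − a(z₀+z₂) = 1.0218; argument = 1.4417 → 1.44; α₂ = 0.9251; rank = 463; θ*₍463₎ = 5.971.

(4.800, 5.971)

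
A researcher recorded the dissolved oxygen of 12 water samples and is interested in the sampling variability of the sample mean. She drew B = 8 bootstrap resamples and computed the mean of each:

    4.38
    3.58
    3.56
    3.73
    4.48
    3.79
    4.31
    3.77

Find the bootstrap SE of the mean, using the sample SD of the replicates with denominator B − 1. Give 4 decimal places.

Bootstrap SE is the standard deviation of the 8 replicate means.
Mean of replicates: (4.38 + 3.58 + 3.56 + 3.73 + 4.48 + 3.79 + 4.31 + 3.77) / 8 = 31.60000 / 8 = 3.95000
Sum of squared deviations: (+0.43000)² + (−0.37000)² + (−0.39000)² + (−0.22000)² + (+0.53000)² + (−0.16000)² + (+0.36000)² + (−0.18000)² = 0.99080
Variance = 0.99080 / 7 = 0.14154
SE* = √0.14154

SE* = 0.3762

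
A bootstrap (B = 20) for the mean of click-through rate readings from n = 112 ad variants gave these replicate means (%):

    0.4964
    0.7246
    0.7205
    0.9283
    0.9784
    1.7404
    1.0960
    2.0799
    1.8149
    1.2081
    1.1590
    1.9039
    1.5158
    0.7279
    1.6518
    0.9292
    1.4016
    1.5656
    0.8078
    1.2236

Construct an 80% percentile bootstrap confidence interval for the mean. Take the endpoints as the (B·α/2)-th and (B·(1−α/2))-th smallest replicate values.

Sorted replicates: 0.4964, 0.7205, 0.7246, 0.7279, 0.8078, 0.9283, 0.9292, 0.9784, 1.0960, 1.1590, 1.2081, 1.2236, 1.4016, 1.5158, 1.5656, 1.6518, 1.7404, 1.8149, 1.9039, 2.0799
α = 0.20; lower rank = 20 × 0.100 = 2; upper rank = 20 × 0.900 = 18.
The 2nd smallest replicate is 0.7205; the 18th is 1.8149.

(0.7205, 1.8149)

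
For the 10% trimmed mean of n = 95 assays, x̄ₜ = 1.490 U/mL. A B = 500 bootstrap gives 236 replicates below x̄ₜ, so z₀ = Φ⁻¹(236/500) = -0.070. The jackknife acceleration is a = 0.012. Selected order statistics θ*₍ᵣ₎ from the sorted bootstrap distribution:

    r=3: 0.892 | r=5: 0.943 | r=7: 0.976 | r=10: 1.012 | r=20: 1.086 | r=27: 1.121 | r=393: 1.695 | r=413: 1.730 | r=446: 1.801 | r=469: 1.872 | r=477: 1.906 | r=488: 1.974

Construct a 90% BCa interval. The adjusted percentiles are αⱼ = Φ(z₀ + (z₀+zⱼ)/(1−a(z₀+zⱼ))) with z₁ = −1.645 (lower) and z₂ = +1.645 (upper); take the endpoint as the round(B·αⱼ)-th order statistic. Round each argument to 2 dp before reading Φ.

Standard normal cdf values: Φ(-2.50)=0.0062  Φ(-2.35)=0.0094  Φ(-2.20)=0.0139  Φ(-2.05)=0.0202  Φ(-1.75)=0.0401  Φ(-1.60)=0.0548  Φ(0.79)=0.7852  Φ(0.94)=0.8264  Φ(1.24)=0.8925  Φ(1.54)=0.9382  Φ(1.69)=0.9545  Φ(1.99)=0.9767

(1.086, 1.872)

Lower: z₀ + z₁ = -0.070 + (-1.645) = -1.715; 1 − a(z₀+z₁) = 1 − (0.012)(-1.715) = 1.0206; argument = -0.070 + (-1.715)/1.0206 = -1.7504 → -1.75.
α₁ = Φ(-1.75) = 0.0401; rank = round(500 × 0.0401) = 20; θ*₍20₎ = 1.086.
Upper: z₀ + z₂ = 1.575; 1 − a(z₀+z₂) = 0.9811; argument = 1.5353 → 1.54; α₂ = 0.9382; rank = 469; θ*₍469₎ = 1.872.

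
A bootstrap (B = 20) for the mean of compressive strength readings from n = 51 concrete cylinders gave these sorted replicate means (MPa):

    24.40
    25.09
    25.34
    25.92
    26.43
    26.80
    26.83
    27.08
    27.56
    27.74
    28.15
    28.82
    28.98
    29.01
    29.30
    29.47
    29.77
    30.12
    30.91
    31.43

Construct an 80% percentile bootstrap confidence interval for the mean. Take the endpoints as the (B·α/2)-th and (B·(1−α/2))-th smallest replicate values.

(25.09, 30.12)

α = 0.20; lower rank = 20 × 0.100 = 2; upper rank = 20 × 0.900 = 18.
The 2nd smallest replicate is 25.09; the 18th is 30.12.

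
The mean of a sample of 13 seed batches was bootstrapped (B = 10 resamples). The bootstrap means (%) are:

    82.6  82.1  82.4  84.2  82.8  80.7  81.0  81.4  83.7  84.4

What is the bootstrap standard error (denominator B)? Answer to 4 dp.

Bootstrap SE is the standard deviation of the 10 replicate means.
Mean of replicates: (82.6 + 82.1 + 82.4 + 84.2 + 82.8 + 80.7 + 81.0 + 81.4 + 83.7 + 84.4) / 10 = 825.30000 / 10 = 82.53000
Sum of squared deviations: (+0.07000)² + (−0.43000)² + (−0.13000)² + (+1.67000)² + (+0.27000)² + (−1.83000)² + (−1.53000)² + (−1.13000)² + (+1.17000)² + (+1.87000)² = 14.90100
Variance = 14.90100 / 10 = 1.49010
SE* = √1.49010

SE* = 1.2207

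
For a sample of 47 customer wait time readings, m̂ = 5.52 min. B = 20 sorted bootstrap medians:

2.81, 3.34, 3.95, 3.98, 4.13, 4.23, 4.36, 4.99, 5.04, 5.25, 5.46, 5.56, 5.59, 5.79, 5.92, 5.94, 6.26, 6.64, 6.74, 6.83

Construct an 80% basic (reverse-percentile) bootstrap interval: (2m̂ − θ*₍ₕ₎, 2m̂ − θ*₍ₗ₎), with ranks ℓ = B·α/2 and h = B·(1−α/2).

Percentile endpoints at ranks 2 and 18: θ*₍2₎ = 3.34, θ*₍18₎ = 6.64.
Basic interval reflects these around m̂:
  lower = 2 × 5.52 − 6.64 = 4.40
  upper = 2 × 5.52 − 3.34 = 7.70

(4.40, 7.70)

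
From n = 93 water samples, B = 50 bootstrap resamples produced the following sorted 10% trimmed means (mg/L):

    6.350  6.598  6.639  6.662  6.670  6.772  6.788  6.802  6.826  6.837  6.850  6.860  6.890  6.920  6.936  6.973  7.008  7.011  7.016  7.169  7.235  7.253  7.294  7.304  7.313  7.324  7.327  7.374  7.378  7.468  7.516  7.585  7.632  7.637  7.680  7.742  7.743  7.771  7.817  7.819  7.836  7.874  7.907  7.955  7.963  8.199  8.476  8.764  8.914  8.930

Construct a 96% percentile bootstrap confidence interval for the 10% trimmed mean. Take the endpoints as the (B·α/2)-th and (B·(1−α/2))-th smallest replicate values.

(6.350, 8.914)

α = 0.04; lower rank = 50 × 0.020 = 1; upper rank = 50 × 0.980 = 49.
The 1st smallest replicate is 6.350; the 49th is 8.914.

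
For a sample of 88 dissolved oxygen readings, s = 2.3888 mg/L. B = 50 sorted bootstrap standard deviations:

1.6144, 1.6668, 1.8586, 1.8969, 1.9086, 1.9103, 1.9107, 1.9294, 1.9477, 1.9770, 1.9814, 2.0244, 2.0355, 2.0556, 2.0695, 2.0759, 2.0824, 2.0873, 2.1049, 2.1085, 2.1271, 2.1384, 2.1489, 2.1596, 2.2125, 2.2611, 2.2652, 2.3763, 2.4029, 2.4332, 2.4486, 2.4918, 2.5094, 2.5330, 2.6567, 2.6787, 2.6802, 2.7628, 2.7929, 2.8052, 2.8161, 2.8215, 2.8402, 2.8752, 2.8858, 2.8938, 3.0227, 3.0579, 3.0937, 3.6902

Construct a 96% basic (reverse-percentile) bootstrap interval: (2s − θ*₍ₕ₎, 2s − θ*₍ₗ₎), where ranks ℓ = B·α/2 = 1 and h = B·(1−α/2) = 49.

(1.6839, 3.1632)

Percentile endpoints at ranks 1 and 49: θ*₍1₎ = 1.6144, θ*₍49₎ = 3.0937.
Basic interval reflects these around s:
  lower = 2 × 2.3888 − 3.0937 = 1.6839
  upper = 2 × 2.3888 − 1.6144 = 3.1632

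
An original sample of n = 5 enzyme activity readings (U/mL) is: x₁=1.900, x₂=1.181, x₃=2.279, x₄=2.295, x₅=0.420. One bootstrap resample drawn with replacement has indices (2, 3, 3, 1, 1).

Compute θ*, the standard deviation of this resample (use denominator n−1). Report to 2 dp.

Resample values: 1.181, 2.279, 2.279, 1.900, 1.900.
Mean = 1.9078; sum of squared deviations = 0.8039
s² = 0.8039 / 4 = 0.2010
s = √0.2010 = 0.45

θ* = 0.45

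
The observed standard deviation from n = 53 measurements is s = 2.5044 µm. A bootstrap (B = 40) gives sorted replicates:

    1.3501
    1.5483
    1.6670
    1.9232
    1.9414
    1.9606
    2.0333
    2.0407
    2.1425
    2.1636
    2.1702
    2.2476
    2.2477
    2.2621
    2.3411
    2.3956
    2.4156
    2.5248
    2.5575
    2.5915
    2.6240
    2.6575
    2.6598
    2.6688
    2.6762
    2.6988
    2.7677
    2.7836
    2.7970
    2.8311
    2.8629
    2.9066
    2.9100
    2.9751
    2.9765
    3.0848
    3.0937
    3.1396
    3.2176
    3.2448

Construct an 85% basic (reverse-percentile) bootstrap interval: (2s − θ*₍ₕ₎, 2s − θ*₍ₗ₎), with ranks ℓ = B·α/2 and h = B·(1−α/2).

Percentile endpoints at ranks 3 and 37: θ*₍3₎ = 1.6670, θ*₍37₎ = 3.0937.
Basic interval reflects these around s:
  lower = 2 × 2.5044 − 3.0937 = 1.9151
  upper = 2 × 2.5044 − 1.6670 = 3.3418

(1.9151, 3.3418)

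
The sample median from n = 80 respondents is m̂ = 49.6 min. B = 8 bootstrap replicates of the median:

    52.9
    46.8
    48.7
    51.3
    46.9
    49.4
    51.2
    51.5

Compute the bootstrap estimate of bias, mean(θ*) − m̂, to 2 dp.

bias = +0.24

mean(θ*) = (52.9 + 46.8 + 48.7 + 51.3 + 46.9 + 49.4 + 51.2 + 51.5) / 8 = 49.837
bias = 49.837 − 49.6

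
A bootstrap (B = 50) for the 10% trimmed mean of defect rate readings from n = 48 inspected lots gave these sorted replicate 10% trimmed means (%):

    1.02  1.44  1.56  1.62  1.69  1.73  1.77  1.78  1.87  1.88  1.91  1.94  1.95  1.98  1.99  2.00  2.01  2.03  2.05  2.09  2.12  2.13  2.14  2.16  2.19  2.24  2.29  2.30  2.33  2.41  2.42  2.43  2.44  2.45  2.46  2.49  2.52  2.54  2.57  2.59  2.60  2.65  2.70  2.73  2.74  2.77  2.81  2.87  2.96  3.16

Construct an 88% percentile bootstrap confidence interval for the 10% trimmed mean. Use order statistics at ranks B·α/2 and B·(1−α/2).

(1.56, 2.81)

α = 0.12; lower rank = 50 × 0.060 = 3; upper rank = 50 × 0.940 = 47.
The 3rd smallest replicate is 1.56; the 47th is 2.81.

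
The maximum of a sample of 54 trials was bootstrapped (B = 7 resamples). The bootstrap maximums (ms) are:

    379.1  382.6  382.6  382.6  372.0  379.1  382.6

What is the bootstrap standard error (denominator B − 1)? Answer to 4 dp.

Bootstrap SE is the standard deviation of the 7 replicate maximums.
Mean of replicates: (379.1 + 382.6 + 382.6 + 382.6 + 372.0 + 379.1 + 382.6) / 7 = 2660.60000 / 7 = 380.08571
Sum of squared deviations: (−0.98571)² + (+2.51429)² + (+2.51429)² + (+2.51429)² + (−8.08571)² + (−0.98571)² + (+2.51429)² = 92.60857
Variance = 92.60857 / 6 = 15.43476
SE* = √15.43476

SE* = 3.9287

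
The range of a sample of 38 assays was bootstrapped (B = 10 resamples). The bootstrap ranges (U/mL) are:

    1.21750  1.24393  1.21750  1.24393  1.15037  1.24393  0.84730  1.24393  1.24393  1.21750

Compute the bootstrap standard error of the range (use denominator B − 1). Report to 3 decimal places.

SE* = 0.123

Bootstrap SE is the standard deviation of the 10 replicate ranges.
Mean of replicates: (1.21750 + 1.24393 + 1.21750 + 1.24393 + 1.15037 + 1.24393 + 0.84730 + 1.24393 + 1.24393 + 1.21750) / 10 = 11.869820 / 10 = 1.186982
Sum of squared deviations: (+0.030518)² + (+0.056948)² + (+0.030518)² + (+0.056948)² + (−0.036612)² + (+0.056948)² + (−0.339682)² + (+0.056948)² + (+0.056948)² + (+0.030518)² = 0.135734
Variance = 0.135734 / 9 = 0.015082
SE* = √0.015082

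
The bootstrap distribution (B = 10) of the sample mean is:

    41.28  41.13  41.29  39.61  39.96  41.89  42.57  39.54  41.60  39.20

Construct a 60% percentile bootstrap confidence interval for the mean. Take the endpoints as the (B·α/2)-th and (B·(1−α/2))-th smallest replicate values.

Sorted replicates: 39.20, 39.54, 39.61, 39.96, 41.13, 41.28, 41.29, 41.60, 41.89, 42.57
α = 0.40; lower rank = 10 × 0.200 = 2; upper rank = 10 × 0.800 = 8.
The 2nd smallest replicate is 39.54; the 8th is 41.60.

(39.54, 41.60)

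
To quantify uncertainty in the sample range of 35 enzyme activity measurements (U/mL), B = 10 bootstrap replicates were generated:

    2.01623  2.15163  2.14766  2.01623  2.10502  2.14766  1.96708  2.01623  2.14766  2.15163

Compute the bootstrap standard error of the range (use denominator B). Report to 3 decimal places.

SE* = 0.070

Bootstrap SE is the standard deviation of the 10 replicate ranges.
Mean of replicates: (2.01623 + 2.15163 + 2.14766 + 2.01623 + 2.10502 + 2.14766 + 1.96708 + 2.01623 + 2.14766 + 2.15163) / 10 = 20.867030 / 10 = 2.086703
Sum of squared deviations: (−0.070473)² + (+0.064927)² + (+0.060957)² + (−0.070473)² + (+0.018317)² + (+0.060957)² + (−0.119623)² + (−0.070473)² + (+0.060957)² + (+0.064927)² = 0.049123
Variance = 0.049123 / 10 = 0.004912
SE* = √0.004912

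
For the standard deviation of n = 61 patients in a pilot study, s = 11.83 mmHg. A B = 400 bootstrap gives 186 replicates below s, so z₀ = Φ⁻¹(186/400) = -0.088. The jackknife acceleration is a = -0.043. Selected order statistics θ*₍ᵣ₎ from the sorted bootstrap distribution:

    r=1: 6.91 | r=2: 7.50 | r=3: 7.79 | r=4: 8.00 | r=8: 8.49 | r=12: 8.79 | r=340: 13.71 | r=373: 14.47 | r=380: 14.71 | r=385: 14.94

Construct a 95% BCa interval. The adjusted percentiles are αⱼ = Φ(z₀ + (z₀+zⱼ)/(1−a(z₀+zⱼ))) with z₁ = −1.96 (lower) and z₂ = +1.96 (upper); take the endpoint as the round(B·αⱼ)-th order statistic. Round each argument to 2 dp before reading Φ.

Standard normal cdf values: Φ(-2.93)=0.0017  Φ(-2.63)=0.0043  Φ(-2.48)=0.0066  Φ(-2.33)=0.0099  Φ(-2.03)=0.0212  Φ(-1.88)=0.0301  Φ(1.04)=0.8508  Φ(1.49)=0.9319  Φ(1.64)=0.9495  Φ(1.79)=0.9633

(8.00, 14.71)

Lower: z₀ + z₁ = -0.088 + (-1.960) = -2.048; 1 − a(z₀+z₁) = 1 − (-0.043)(-2.048) = 0.9119; argument = -0.088 + (-2.048)/0.9119 = -2.3338 → -2.33.
α₁ = Φ(-2.33) = 0.0099; rank = round(400 × 0.0099) = 4; θ*₍4₎ = 8.00.
Upper: z₀ + z₂ = 1.872; 1 − a(z₀+z₂) = 1.0805; argument = 1.6445 → 1.64; α₂ = 0.9495; rank = 380; θ*₍380₎ = 14.71.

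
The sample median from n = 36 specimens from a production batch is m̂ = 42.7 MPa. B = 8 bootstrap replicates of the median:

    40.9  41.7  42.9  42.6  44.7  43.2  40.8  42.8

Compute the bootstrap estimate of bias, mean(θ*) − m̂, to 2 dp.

mean(θ*) = (40.9 + 41.7 + 42.9 + 42.6 + 44.7 + 43.2 + 40.8 + 42.8) / 8 = 42.450
bias = 42.450 − 42.7

bias = −0.25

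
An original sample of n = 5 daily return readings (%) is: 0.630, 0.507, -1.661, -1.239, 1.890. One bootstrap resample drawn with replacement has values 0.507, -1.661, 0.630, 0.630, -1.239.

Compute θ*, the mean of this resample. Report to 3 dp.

Mean = (0.507 + (-1.661) + 0.630 + 0.630 + (-1.239)) / 5 = -1.1330 / 5 = -0.227

θ* = -0.227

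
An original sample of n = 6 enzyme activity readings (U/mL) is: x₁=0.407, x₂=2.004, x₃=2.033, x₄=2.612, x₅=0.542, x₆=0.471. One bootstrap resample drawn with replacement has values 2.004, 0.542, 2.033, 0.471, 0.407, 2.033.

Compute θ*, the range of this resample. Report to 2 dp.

θ* = 1.63

Range = 2.033 − 0.407 = 1.63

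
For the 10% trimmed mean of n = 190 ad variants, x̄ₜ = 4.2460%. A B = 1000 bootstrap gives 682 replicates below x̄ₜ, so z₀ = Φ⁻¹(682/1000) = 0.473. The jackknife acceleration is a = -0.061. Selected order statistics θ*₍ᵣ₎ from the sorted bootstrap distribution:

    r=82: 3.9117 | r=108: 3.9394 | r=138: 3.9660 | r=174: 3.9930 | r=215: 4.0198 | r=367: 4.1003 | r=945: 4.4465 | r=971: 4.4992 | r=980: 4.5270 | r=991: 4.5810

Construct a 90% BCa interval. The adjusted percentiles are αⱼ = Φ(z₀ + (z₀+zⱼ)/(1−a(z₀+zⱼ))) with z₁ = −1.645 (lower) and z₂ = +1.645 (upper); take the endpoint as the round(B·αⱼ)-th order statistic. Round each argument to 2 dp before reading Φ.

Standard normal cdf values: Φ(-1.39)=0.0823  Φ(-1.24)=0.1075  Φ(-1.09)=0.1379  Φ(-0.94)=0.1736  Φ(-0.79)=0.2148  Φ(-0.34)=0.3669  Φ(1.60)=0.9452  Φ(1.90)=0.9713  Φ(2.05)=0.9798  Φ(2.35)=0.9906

Lower: z₀ + z₁ = 0.473 + (-1.645) = -1.172; 1 − a(z₀+z₁) = 1 − (-0.061)(-1.172) = 0.9285; argument = 0.473 + (-1.172)/0.9285 = -0.7892 → -0.79.
α₁ = Φ(-0.79) = 0.2148; rank = round(1000 × 0.2148) = 215; θ*₍215₎ = 4.0198.
Upper: z₀ + z₂ = 2.118; 1 − a(z₀+z₂) = 1.1292; argument = 2.3487 → 2.35; α₂ = 0.9906; rank = 991; θ*₍991₎ = 4.5810.

(4.0198, 4.5810)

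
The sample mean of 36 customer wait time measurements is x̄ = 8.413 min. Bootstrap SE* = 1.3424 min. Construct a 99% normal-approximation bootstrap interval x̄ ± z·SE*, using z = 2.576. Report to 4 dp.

Margin = 2.576 × 1.3424 = 3.45802
Interval: 8.413 ± 3.45802

(4.9550, 11.8710)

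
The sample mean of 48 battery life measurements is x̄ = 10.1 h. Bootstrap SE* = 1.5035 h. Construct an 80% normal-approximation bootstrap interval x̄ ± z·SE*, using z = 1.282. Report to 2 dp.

(8.17, 12.03)

Margin = 1.282 × 1.5035 = 1.927
Interval: 10.1 ± 1.927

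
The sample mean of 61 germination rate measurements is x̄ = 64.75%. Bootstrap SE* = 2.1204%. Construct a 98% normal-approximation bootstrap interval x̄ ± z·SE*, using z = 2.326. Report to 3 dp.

(59.818, 69.682)

Margin = 2.326 × 2.1204 = 4.9321
Interval: 64.75 ± 4.9321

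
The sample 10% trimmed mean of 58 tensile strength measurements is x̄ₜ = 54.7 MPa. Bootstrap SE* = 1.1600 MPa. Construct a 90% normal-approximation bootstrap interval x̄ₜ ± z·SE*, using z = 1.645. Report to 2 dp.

(52.79, 56.61)

Margin = 1.645 × 1.1600 = 1.908
Interval: 54.7 ± 1.908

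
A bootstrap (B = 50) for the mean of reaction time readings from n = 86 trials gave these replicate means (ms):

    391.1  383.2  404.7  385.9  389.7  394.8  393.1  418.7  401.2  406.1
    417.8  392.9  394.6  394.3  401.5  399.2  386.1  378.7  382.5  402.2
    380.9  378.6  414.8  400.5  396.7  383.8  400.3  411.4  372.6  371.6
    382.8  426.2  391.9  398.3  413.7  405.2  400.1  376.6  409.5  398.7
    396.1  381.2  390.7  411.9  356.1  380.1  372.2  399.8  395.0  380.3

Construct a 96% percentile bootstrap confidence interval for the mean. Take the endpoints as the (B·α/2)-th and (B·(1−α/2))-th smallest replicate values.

Sorted replicates: 356.1, 371.6, 372.2, 372.6, 376.6, 378.6, 378.7, 380.1, 380.3, 380.9, 381.2, 382.5, 382.8, 383.2, 383.8, 385.9, 386.1, 389.7, 390.7, 391.1, 391.9, 392.9, 393.1, 394.3, 394.6, 394.8, 395.0, 396.1, 396.7, 398.3, 398.7, 399.2, 399.8, 400.1, 400.3, 400.5, 401.2, 401.5, 402.2, 404.7, 405.2, 406.1, 409.5, 411.4, 411.9, 413.7, 414.8, 417.8, 418.7, 426.2
α = 0.04; lower rank = 50 × 0.020 = 1; upper rank = 50 × 0.980 = 49.
The 1st smallest replicate is 356.1; the 49th is 418.7.

(356.1, 418.7)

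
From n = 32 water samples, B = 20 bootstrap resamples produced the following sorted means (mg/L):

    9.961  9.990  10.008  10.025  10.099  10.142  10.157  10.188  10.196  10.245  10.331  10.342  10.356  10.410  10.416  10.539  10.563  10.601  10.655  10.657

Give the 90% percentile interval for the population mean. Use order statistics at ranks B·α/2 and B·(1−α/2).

(9.961, 10.655)

α = 0.10; lower rank = 20 × 0.050 = 1; upper rank = 20 × 0.950 = 19.
The 1st smallest replicate is 9.961; the 19th is 10.655.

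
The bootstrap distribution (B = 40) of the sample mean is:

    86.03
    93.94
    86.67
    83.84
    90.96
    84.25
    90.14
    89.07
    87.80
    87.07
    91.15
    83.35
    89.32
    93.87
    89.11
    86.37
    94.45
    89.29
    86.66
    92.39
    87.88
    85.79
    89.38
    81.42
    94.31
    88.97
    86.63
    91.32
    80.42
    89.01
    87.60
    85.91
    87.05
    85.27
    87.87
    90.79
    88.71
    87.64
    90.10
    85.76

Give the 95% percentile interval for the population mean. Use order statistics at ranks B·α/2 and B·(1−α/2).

(80.42, 94.31)

Sorted replicates: 80.42, 81.42, 83.35, 83.84, 84.25, 85.27, 85.76, 85.79, 85.91, 86.03, 86.37, 86.63, 86.66, 86.67, 87.05, 87.07, 87.60, 87.64, 87.80, 87.87, 87.88, 88.71, 88.97, 89.01, 89.07, 89.11, 89.29, 89.32, 89.38, 90.10, 90.14, 90.79, 90.96, 91.15, 91.32, 92.39, 93.87, 93.94, 94.31, 94.45
α = 0.05; lower rank = 40 × 0.025 = 1; upper rank = 40 × 0.975 = 39.
The 1st smallest replicate is 80.42; the 39th is 94.31.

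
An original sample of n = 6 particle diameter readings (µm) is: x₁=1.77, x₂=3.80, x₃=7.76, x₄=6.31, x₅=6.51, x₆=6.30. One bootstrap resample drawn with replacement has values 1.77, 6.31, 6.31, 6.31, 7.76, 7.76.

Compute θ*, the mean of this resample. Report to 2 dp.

Mean = (1.77 + 6.31 + 6.31 + 6.31 + 7.76 + 7.76) / 6 = 36.220 / 6 = 6.04

θ* = 6.04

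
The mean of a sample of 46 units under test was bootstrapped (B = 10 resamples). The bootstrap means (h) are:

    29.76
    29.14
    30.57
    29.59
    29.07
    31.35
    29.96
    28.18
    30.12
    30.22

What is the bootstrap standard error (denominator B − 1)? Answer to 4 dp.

SE* = 0.8780

Bootstrap SE is the standard deviation of the 10 replicate means.
Mean of replicates: (29.76 + 29.14 + 30.57 + 29.59 + 29.07 + 31.35 + 29.96 + 28.18 + 30.12 + 30.22) / 10 = 297.96000 / 10 = 29.79600
Sum of squared deviations: (−0.03600)² + (−0.65600)² + (+0.77400)² + (−0.20600)² + (−0.72600)² + (+1.55400)² + (+0.16400)² + (−1.61600)² + (+0.32400)² + (+0.42400)² = 6.93824
Variance = 6.93824 / 9 = 0.77092
SE* = √0.77092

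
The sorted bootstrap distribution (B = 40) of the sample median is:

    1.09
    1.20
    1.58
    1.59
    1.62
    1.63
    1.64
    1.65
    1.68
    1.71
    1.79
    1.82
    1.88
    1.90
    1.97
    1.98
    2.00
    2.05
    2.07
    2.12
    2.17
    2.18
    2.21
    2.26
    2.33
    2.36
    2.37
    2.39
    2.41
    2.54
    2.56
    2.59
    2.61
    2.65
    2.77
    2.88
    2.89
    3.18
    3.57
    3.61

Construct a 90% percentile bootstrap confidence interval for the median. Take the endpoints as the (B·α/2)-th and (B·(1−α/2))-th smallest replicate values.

α = 0.10; lower rank = 40 × 0.050 = 2; upper rank = 40 × 0.950 = 38.
The 2nd smallest replicate is 1.20; the 38th is 3.18.

(1.20, 3.18)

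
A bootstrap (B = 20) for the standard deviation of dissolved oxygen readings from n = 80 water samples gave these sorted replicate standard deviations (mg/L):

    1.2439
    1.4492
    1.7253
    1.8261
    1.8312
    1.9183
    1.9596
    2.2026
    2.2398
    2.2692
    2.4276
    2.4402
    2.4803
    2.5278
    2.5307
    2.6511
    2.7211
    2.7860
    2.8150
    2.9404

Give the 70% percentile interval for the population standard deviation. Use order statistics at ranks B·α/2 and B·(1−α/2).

α = 0.30; lower rank = 20 × 0.150 = 3; upper rank = 20 × 0.850 = 17.
The 3rd smallest replicate is 1.7253; the 17th is 2.7211.

(1.7253, 2.7211)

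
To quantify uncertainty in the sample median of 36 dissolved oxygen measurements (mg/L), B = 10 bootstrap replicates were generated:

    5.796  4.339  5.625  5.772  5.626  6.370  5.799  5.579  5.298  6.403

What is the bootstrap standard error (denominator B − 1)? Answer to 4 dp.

Bootstrap SE is the standard deviation of the 10 replicate medians.
Mean of replicates: (5.796 + 4.339 + 5.625 + 5.772 + 5.626 + 6.370 + 5.799 + 5.579 + 5.298 + 6.403) / 10 = 56.60700 / 10 = 5.66070
Sum of squared deviations: (+0.13530)² + (−1.32170)² + (−0.03570)² + (+0.11130)² + (−0.03470)² + (+0.70930)² + (+0.13830)² + (−0.08170)² + (−0.36270)² + (+0.74230)² = 2.99153
Variance = 2.99153 / 9 = 0.33239
SE* = √0.33239

SE* = 0.5765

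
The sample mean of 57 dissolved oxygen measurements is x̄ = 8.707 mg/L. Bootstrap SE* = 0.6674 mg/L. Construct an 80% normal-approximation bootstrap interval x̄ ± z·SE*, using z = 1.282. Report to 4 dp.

(7.8514, 9.5626)

Margin = 1.282 × 0.6674 = 0.85561
Interval: 8.707 ± 0.85561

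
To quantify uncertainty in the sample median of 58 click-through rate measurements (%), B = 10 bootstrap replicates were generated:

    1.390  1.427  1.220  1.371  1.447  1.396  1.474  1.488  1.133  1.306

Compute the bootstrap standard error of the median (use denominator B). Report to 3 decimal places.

Bootstrap SE is the standard deviation of the 10 replicate medians.
Mean of replicates: (1.390 + 1.427 + 1.220 + 1.371 + 1.447 + 1.396 + 1.474 + 1.488 + 1.133 + 1.306) / 10 = 13.65200 / 10 = 1.36520
Sum of squared deviations: (+0.02480)² + (+0.06180)² + (−0.14520)² + (+0.00580)² + (+0.08180)² + (+0.03080)² + (+0.10880)² + (+0.12280)² + (−0.23220)² + (−0.05920)² = 0.11753
Variance = 0.11753 / 10 = 0.01175
SE* = √0.01175

SE* = 0.108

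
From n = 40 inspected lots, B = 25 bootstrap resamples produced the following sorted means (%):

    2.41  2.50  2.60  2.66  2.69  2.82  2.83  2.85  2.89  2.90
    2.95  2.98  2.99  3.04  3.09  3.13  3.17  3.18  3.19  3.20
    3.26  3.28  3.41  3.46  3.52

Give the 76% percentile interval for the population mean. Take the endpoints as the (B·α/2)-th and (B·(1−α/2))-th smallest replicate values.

(2.60, 3.28)

α = 0.24; lower rank = 25 × 0.120 = 3; upper rank = 25 × 0.880 = 22.
The 3rd smallest replicate is 2.60; the 22nd is 3.28.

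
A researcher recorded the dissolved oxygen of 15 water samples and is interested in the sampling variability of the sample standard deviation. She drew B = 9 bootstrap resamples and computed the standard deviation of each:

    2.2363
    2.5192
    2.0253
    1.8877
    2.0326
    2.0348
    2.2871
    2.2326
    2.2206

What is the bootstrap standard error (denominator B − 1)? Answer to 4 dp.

SE* = 0.1884

Bootstrap SE is the standard deviation of the 9 replicate standard deviations.
Mean of replicates: (2.2363 + 2.5192 + 2.0253 + 1.8877 + 2.0326 + 2.0348 + 2.2871 + 2.2326 + 2.2206) / 9 = 19.47620 / 9 = 2.16402
Sum of squared deviations: (+0.07228)² + (+0.35518)² + (−0.13872)² + (−0.27632)² + (−0.13142)² + (−0.12922)² + (+0.12308)² + (+0.06858)² + (+0.05658)² = 0.28400
Variance = 0.28400 / 8 = 0.03550
SE* = √0.03550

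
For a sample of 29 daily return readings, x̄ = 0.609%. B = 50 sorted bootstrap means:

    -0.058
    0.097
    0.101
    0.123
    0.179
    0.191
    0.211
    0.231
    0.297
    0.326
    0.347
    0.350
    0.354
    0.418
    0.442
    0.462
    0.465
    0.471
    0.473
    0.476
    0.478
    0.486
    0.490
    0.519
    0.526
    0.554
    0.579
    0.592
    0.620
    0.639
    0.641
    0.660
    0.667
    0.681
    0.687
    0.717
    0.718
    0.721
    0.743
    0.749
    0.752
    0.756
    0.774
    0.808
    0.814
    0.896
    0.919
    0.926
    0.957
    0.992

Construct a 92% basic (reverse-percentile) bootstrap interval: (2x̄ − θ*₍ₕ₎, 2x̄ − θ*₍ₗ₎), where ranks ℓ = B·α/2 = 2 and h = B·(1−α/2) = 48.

(0.292, 1.121)

Percentile endpoints at ranks 2 and 48: θ*₍2₎ = 0.097, θ*₍48₎ = 0.926.
Basic interval reflects these around x̄:
  lower = 2 × 0.609 − 0.926 = 0.292
  upper = 2 × 0.609 − 0.097 = 1.121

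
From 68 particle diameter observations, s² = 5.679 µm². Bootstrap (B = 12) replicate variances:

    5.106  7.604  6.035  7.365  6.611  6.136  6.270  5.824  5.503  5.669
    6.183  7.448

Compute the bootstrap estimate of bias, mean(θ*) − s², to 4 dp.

mean(θ*) = (5.106 + 7.604 + 6.035 + 7.365 + 6.611 + 6.136 + 6.270 + 5.824 + 5.503 + 5.669 + 6.183 + 7.448) / 12 = 6.31283
bias = 6.31283 − 5.679

bias = +0.6338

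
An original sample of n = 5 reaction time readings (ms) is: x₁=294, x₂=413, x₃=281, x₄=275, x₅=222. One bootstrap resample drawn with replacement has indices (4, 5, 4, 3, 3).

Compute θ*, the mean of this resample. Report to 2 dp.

Resample values: 275, 222, 275, 281, 281.
Mean = (275 + 222 + 275 + 281 + 281) / 5 = 1334.0 / 5 = 266.80

θ* = 266.80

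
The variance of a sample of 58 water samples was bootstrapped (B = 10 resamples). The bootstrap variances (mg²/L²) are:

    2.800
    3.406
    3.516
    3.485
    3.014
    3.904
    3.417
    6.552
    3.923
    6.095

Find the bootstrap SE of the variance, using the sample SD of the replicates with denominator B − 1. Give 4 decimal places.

SE* = 1.2702

Bootstrap SE is the standard deviation of the 10 replicate variances.
Mean of replicates: (2.800 + 3.406 + 3.516 + 3.485 + 3.014 + 3.904 + 3.417 + 6.552 + 3.923 + 6.095) / 10 = 40.11200 / 10 = 4.01120
Sum of squared deviations: (−1.21120)² + (−0.60520)² + (−0.49520)² + (−0.52620)² + (−0.99720)² + (−0.10720)² + (−0.59420)² + (+2.54080)² + (−0.08820)² + (+2.08380)² = 14.52002
Variance = 14.52002 / 9 = 1.61334
SE* = √1.61334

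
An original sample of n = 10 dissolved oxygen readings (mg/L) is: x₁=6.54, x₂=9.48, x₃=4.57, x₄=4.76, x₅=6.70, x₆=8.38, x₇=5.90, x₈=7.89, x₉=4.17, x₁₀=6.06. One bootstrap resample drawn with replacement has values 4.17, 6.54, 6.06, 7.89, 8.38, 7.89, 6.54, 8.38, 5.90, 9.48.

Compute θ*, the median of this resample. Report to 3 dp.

θ* = 7.215

Sorted: 4.17, 5.90, 6.06, 6.54, 6.54, 7.89, 7.89, 8.38, 8.38, 9.48
Median = average of the two middle values = 7.215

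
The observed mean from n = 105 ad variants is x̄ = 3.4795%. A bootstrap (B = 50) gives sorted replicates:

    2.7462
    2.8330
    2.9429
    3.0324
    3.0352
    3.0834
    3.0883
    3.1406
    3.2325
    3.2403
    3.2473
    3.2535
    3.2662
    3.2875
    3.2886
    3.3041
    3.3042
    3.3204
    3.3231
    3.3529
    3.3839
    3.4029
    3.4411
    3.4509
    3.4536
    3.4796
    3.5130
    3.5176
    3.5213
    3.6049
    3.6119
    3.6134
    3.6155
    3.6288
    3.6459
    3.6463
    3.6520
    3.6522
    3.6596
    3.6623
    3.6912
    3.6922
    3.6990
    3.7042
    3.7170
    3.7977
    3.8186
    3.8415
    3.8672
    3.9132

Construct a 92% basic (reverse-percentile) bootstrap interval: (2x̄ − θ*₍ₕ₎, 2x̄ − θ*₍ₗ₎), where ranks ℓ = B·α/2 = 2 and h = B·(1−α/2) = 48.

(3.1175, 4.1260)

Percentile endpoints at ranks 2 and 48: θ*₍2₎ = 2.8330, θ*₍48₎ = 3.8415.
Basic interval reflects these around x̄:
  lower = 2 × 3.4795 − 3.8415 = 3.1175
  upper = 2 × 3.4795 − 2.8330 = 4.1260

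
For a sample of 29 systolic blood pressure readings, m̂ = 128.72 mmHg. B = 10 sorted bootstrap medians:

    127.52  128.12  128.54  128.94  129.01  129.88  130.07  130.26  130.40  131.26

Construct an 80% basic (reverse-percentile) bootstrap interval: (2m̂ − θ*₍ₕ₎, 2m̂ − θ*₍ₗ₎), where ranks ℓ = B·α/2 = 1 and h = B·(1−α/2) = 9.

Percentile endpoints at ranks 1 and 9: θ*₍1₎ = 127.52, θ*₍9₎ = 130.40.
Basic interval reflects these around m̂:
  lower = 2 × 128.72 − 130.40 = 127.04
  upper = 2 × 128.72 − 127.52 = 129.92

(127.04, 129.92)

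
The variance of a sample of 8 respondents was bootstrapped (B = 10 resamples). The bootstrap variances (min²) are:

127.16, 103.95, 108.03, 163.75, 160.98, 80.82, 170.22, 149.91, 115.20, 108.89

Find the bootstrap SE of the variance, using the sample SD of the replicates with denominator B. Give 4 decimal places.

SE* = 28.9020

Bootstrap SE is the standard deviation of the 10 replicate variances.
Mean of replicates: (127.16 + 103.95 + 108.03 + 163.75 + 160.98 + 80.82 + 170.22 + 149.91 + 115.20 + 108.89) / 10 = 1288.91000 / 10 = 128.89100
Sum of squared deviations: (−1.73100)² + (−24.94100)² + (−20.86100)² + (+34.85900)² + (+32.08900)² + (−48.07100)² + (+41.32900)² + (+21.01900)² + (−13.69100)² + (−20.00100)² = 8353.27409
Variance = 8353.27409 / 10 = 835.32741
SE* = √835.32741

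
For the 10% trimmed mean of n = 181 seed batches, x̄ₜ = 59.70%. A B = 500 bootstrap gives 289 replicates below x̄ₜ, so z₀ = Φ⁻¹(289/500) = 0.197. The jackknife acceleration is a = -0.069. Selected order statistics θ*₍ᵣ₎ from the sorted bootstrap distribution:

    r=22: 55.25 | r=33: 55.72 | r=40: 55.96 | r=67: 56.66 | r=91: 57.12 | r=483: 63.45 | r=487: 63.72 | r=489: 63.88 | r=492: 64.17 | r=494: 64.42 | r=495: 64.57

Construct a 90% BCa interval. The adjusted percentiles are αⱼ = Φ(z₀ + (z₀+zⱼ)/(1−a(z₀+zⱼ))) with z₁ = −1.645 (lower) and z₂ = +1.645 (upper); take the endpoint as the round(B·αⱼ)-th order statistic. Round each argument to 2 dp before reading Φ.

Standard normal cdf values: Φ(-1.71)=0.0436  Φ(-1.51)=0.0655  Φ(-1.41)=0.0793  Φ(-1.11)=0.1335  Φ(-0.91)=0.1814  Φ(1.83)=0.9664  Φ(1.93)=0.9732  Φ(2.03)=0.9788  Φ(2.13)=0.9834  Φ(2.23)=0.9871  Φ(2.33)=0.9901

(55.96, 63.45)

Lower: z₀ + z₁ = 0.197 + (-1.645) = -1.448; 1 − a(z₀+z₁) = 1 − (-0.069)(-1.448) = 0.9001; argument = 0.197 + (-1.448)/0.9001 = -1.4117 → -1.41.
α₁ = Φ(-1.41) = 0.0793; rank = round(500 × 0.0793) = 40; θ*₍40₎ = 55.96.
Upper: z₀ + z₂ = 1.842; 1 − a(z₀+z₂) = 1.1271; argument = 1.8313 → 1.83; α₂ = 0.9664; rank = 483; θ*₍483₎ = 63.45.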